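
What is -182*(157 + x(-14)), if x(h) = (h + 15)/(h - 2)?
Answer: -228501/8 ≈ -28563.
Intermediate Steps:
x(h) = (15 + h)/(-2 + h)
-182*(157 + x(-14)) = -182*(157 + (15 - 14)/(-2 - 14)) = -182*(157 + 1/(-16)) = -182*(157 - 1/16*1) = -182*(157 - 1/16) = -182*2511/16 = -228501/8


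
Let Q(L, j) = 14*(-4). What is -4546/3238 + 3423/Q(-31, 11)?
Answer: -809875/12952 ≈ -62.529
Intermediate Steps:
Q(L, j) = -56
-4546/3238 + 3423/Q(-31, 11) = -4546/3238 + 3423/(-56) = -4546*1/3238 + 3423*(-1/56) = -2273/1619 - 489/8 = -809875/12952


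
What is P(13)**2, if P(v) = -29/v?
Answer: 841/169 ≈ 4.9763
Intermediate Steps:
P(13)**2 = (-29/13)**2 = 841/169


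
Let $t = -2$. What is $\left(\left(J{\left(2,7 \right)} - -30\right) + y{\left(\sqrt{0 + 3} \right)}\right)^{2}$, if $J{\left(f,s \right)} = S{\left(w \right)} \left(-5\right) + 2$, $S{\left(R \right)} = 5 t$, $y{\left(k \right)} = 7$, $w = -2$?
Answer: $7921$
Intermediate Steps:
$S{\left(R \right)} = -10$ ($S{\left(R \right)} = 5 \left(-2\right) = -10$)
$J{\left(f,s \right)} = 52$ ($J{\left(f,s \right)} = \left(-10\right) \left(-5\right) + 2 = 50 + 2 = 52$)
$\left(\left(J{\left(2,7 \right)} - -30\right) + y{\left(\sqrt{0 + 3} \right)}\right)^{2} = \left(\left(52 - -30\right) + 7\right)^{2} = \left(\left(52 + 30\right) + 7\right)^{2} = \left(82 + 7\right)^{2} = 89^{2} = 7921$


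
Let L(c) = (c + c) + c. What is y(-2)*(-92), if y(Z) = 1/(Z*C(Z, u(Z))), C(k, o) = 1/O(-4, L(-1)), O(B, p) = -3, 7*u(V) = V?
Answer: -138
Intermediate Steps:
u(V) = V/7
L(c) = 3*c (L(c) = 2*c + c = 3*c)
C(k, o) = -1/3 (C(k, o) = 1/(-3) = -1/3)
y(Z) = -3/Z (y(Z) = 1/(Z*(-1/3)) = -3/Z)
y(-2)*(-92) = -3/(-2)*(-92) = -3*(-1/2)*(-92) = (3/2)*(-92) = -138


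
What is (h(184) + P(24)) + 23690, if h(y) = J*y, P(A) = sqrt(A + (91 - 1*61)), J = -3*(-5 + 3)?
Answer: 24794 + 3*sqrt(6) ≈ 24801.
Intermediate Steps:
J = 6 (J = -3*(-2) = 6)
P(A) = sqrt(30 + A) (P(A) = sqrt(A + (91 - 61)) = sqrt(A + 30) = sqrt(30 + A))
h(y) = 6*y
(h(184) + P(24)) + 23690 = (6*184 + sqrt(30 + 24)) + 23690 = (1104 + sqrt(54)) + 23690 = (1104 + 3*sqrt(6)) + 23690 = 24794 + 3*sqrt(6)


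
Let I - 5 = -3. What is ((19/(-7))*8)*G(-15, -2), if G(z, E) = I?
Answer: -304/7 ≈ -43.429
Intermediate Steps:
I = 2 (I = 5 - 3 = 2)
G(z, E) = 2
((19/(-7))*8)*G(-15, -2) = ((19/(-7))*8)*2 = ((19*(-⅐))*8)*2 = -19/7*8*2 = -152/7*2 = -304/7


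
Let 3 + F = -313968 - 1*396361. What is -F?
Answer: 710332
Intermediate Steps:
F = -710332 (F = -3 + (-313968 - 1*396361) = -3 + (-313968 - 396361) = -3 - 710329 = -710332)
-F = -1*(-710332) = 710332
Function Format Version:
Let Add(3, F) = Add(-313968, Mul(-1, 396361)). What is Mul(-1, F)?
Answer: 710332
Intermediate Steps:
F = -710332 (F = Add(-3, Add(-313968, Mul(-1, 396361))) = Add(-3, Add(-313968, -396361)) = Add(-3, -710329) = -710332)
Mul(-1, F) = Mul(-1, -710332) = 710332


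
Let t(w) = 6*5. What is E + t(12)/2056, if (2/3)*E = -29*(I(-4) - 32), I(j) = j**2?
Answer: 715503/1028 ≈ 696.01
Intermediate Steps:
t(w) = 30
E = 696 (E = 3*(-29*((-4)**2 - 32))/2 = 3*(-29*(16 - 32))/2 = 3*(-29*(-16))/2 = (3/2)*464 = 696)
E + t(12)/2056 = 696 + 30/2056 = 696 + 30*(1/2056) = 696 + 15/1028 = 715503/1028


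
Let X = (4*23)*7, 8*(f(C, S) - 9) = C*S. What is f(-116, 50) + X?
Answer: -72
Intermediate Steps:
f(C, S) = 9 + C*S/8 (f(C, S) = 9 + (C*S)/8 = 9 + C*S/8)
X = 644 (X = 92*7 = 644)
f(-116, 50) + X = (9 + (⅛)*(-116)*50) + 644 = (9 - 725) + 644 = -716 + 644 = -72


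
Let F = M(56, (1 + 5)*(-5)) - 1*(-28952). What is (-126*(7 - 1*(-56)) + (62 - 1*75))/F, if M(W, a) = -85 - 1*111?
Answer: -7951/28756 ≈ -0.27650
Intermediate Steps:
M(W, a) = -196 (M(W, a) = -85 - 111 = -196)
F = 28756 (F = -196 - 1*(-28952) = -196 + 28952 = 28756)
(-126*(7 - 1*(-56)) + (62 - 1*75))/F = (-126*(7 - 1*(-56)) + (62 - 1*75))/28756 = (-126*(7 + 56) + (62 - 75))*(1/28756) = (-126*63 - 13)*(1/28756) = (-7938 - 13)*(1/28756) = -7951*1/28756 = -7951/28756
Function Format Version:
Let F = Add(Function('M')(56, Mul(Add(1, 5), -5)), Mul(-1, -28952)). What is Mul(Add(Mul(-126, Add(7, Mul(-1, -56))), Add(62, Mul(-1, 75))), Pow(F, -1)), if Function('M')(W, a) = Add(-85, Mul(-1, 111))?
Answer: Rational(-7951, 28756) ≈ -0.27650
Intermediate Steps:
Function('M')(W, a) = -196 (Function('M')(W, a) = Add(-85, -111) = -196)
F = 28756 (F = Add(-196, Mul(-1, -28952)) = Add(-196, 28952) = 28756)
Mul(Add(Mul(-126, Add(7, Mul(-1, -56))), Add(62, Mul(-1, 75))), Pow(F, -1)) = Mul(Add(Mul(-126, Add(7, Mul(-1, -56))), Add(62, Mul(-1, 75))), Pow(28756, -1)) = Mul(Add(Mul(-126, Add(7, 56)), Add(62, -75)), Rational(1, 28756)) = Mul(Add(Mul(-126, 63), -13), Rational(1, 28756)) = Mul(Add(-7938, -13), Rational(1, 28756)) = Mul(-7951, Rational(1, 28756)) = Rational(-7951, 28756)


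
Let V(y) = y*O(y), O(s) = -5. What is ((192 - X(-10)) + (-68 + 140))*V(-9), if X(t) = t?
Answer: 12330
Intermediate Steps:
V(y) = -5*y (V(y) = y*(-5) = -5*y)
((192 - X(-10)) + (-68 + 140))*V(-9) = ((192 - 1*(-10)) + (-68 + 140))*(-5*(-9)) = ((192 + 10) + 72)*45 = (202 + 72)*45 = 274*45 = 12330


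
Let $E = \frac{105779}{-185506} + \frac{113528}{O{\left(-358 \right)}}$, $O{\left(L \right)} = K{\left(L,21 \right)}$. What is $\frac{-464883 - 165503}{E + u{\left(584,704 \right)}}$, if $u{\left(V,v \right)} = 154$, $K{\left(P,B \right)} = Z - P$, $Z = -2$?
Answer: $- \frac{10407694293124}{7798162197} \approx -1334.6$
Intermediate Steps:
$K{\left(P,B \right)} = -2 - P$
$O{\left(L \right)} = -2 - L$
$E = \frac{5255616961}{16510034}$ ($E = \frac{105779}{-185506} + \frac{113528}{-2 - -358} = 105779 \left(- \frac{1}{185506}\right) + \frac{113528}{-2 + 358} = - \frac{105779}{185506} + \frac{113528}{356} = - \frac{105779}{185506} + 113528 \cdot \frac{1}{356} = - \frac{105779}{185506} + \frac{28382}{89} = \frac{5255616961}{16510034} \approx 318.33$)
$\frac{-464883 - 165503}{E + u{\left(584,704 \right)}} = \frac{-464883 - 165503}{\frac{5255616961}{16510034} + 154} = - \frac{630386}{\frac{7798162197}{16510034}} = \left(-630386\right) \frac{16510034}{7798162197} = - \frac{10407694293124}{7798162197}$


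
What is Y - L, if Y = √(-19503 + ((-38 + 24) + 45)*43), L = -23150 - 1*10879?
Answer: 34029 + I*√18170 ≈ 34029.0 + 134.8*I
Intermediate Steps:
L = -34029 (L = -23150 - 10879 = -34029)
Y = I*√18170 (Y = √(-19503 + (-14 + 45)*43) = √(-19503 + 31*43) = √(-19503 + 1333) = √(-18170) = I*√18170 ≈ 134.8*I)
Y - L = I*√18170 - 1*(-34029) = I*√18170 + 34029 = 34029 + I*√18170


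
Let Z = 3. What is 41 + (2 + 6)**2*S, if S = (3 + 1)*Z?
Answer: 809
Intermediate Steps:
S = 12 (S = (3 + 1)*3 = 4*3 = 12)
41 + (2 + 6)**2*S = 41 + (2 + 6)**2*12 = 41 + 8**2*12 = 41 + 64*12 = 41 + 768 = 809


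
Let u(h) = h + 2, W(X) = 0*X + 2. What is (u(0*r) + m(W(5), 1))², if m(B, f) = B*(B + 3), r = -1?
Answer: 144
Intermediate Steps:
W(X) = 2 (W(X) = 0 + 2 = 2)
u(h) = 2 + h
m(B, f) = B*(3 + B)
(u(0*r) + m(W(5), 1))² = ((2 + 0*(-1)) + 2*(3 + 2))² = ((2 + 0) + 2*5)² = (2 + 10)² = 12² = 144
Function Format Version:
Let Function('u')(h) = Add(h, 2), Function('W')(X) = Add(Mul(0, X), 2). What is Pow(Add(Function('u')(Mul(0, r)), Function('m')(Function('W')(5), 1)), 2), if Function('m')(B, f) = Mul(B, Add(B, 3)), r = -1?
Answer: 144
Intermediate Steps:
Function('W')(X) = 2 (Function('W')(X) = Add(0, 2) = 2)
Function('u')(h) = Add(2, h)
Function('m')(B, f) = Mul(B, Add(3, B))
Pow(Add(Function('u')(Mul(0, r)), Function('m')(Function('W')(5), 1)), 2) = Pow(Add(Add(2, Mul(0, -1)), Mul(2, Add(3, 2))), 2) = Pow(Add(Add(2, 0), Mul(2, 5)), 2) = Pow(Add(2, 10), 2) = Pow(12, 2) = 144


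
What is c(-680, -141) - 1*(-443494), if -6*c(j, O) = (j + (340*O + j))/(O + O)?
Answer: 187585637/423 ≈ 4.4347e+5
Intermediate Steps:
c(j, O) = -(2*j + 340*O)/(12*O) (c(j, O) = -(j + (340*O + j))/(6*(O + O)) = -(j + (j + 340*O))/(6*(2*O)) = -(2*j + 340*O)*1/(2*O)/6 = -(2*j + 340*O)/(12*O))
c(-680, -141) - 1*(-443494) = (1/6)*(-1*(-680) - 170*(-141))/(-141) - 1*(-443494) = (1/6)*(-1/141)*(680 + 23970) + 443494 = (1/6)*(-1/141)*24650 + 443494 = -12325/423 + 443494 = 187585637/423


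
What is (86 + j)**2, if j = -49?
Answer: 1369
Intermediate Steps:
(86 + j)**2 = (86 - 49)**2 = 37**2 = 1369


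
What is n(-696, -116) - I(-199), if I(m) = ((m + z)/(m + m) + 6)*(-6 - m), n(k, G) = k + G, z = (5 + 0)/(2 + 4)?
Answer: -4933837/2388 ≈ -2066.1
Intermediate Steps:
z = ⅚ (z = 5/6 = 5*(⅙) = ⅚ ≈ 0.83333)
n(k, G) = G + k
I(m) = (-6 - m)*(6 + (⅚ + m)/(2*m)) (I(m) = ((m + ⅚)/(m + m) + 6)*(-6 - m) = ((⅚ + m)/((2*m)) + 6)*(-6 - m) = ((⅚ + m)*(1/(2*m)) + 6)*(-6 - m) = ((⅚ + m)/(2*m) + 6)*(-6 - m) = (6 + (⅚ + m)/(2*m))*(-6 - m) = (-6 - m)*(6 + (⅚ + m)/(2*m)))
n(-696, -116) - I(-199) = (-116 - 696) - (-30 - 1*(-199)*(473 + 78*(-199)))/(12*(-199)) = -812 - (-1)*(-30 - 1*(-199)*(473 - 15522))/(12*199) = -812 - (-1)*(-30 - 1*(-199)*(-15049))/(12*199) = -812 - (-1)*(-30 - 2994751)/(12*199) = -812 - (-1)*(-2994781)/(12*199) = -812 - 1*2994781/2388 = -812 - 2994781/2388 = -4933837/2388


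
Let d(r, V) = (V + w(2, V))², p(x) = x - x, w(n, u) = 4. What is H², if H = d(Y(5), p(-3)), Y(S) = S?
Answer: 256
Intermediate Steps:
p(x) = 0
d(r, V) = (4 + V)² (d(r, V) = (V + 4)² = (4 + V)²)
H = 16 (H = (4 + 0)² = 4² = 16)
H² = 16² = 256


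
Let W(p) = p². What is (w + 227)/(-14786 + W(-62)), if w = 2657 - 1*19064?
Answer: 8090/5471 ≈ 1.4787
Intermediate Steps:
w = -16407 (w = 2657 - 19064 = -16407)
(w + 227)/(-14786 + W(-62)) = (-16407 + 227)/(-14786 + (-62)²) = -16180/(-14786 + 3844) = -16180/(-10942) = -16180*(-1/10942) = 8090/5471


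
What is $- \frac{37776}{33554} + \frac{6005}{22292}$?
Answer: $- \frac{320305411}{373992884} \approx -0.85645$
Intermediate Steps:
$- \frac{37776}{33554} + \frac{6005}{22292} = \left(-37776\right) \frac{1}{33554} + 6005 \cdot \frac{1}{22292} = - \frac{18888}{16777} + \frac{6005}{22292} = - \frac{320305411}{373992884}$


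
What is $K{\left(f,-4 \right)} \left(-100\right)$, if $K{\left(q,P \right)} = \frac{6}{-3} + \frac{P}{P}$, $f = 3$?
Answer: $100$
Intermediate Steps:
$K{\left(q,P \right)} = -1$ ($K{\left(q,P \right)} = 6 \left(- \frac{1}{3}\right) + 1 = -2 + 1 = -1$)
$K{\left(f,-4 \right)} \left(-100\right) = \left(-1\right) \left(-100\right) = 100$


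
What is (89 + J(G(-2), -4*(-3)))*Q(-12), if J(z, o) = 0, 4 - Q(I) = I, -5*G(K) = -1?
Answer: 1424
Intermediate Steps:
G(K) = ⅕ (G(K) = -⅕*(-1) = ⅕)
Q(I) = 4 - I
(89 + J(G(-2), -4*(-3)))*Q(-12) = (89 + 0)*(4 - 1*(-12)) = 89*(4 + 12) = 89*16 = 1424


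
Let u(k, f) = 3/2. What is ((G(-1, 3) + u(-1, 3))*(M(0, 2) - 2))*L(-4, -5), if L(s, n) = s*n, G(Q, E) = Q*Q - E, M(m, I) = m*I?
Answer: 20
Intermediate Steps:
M(m, I) = I*m
u(k, f) = 3/2 (u(k, f) = 3*(1/2) = 3/2)
G(Q, E) = Q**2 - E
L(s, n) = n*s
((G(-1, 3) + u(-1, 3))*(M(0, 2) - 2))*L(-4, -5) = ((((-1)**2 - 1*3) + 3/2)*(2*0 - 2))*(-5*(-4)) = (((1 - 3) + 3/2)*(0 - 2))*20 = ((-2 + 3/2)*(-2))*20 = -1/2*(-2)*20 = 1*20 = 20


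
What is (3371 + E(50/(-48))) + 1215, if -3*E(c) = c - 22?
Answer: 330745/72 ≈ 4593.7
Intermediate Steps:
E(c) = 22/3 - c/3 (E(c) = -(c - 22)/3 = -(-22 + c)/3 = 22/3 - c/3)
(3371 + E(50/(-48))) + 1215 = (3371 + (22/3 - 50/(3*(-48)))) + 1215 = (3371 + (22/3 - 50*(-1)/(3*48))) + 1215 = (3371 + (22/3 - 1/3*(-25/24))) + 1215 = (3371 + (22/3 + 25/72)) + 1215 = (3371 + 553/72) + 1215 = 243265/72 + 1215 = 330745/72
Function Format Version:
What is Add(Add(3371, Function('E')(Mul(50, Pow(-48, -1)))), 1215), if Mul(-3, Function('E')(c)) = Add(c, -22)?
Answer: Rational(330745, 72) ≈ 4593.7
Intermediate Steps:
Function('E')(c) = Add(Rational(22, 3), Mul(Rational(-1, 3), c)) (Function('E')(c) = Mul(Rational(-1, 3), Add(c, -22)) = Mul(Rational(-1, 3), Add(-22, c)) = Add(Rational(22, 3), Mul(Rational(-1, 3), c)))
Add(Add(3371, Function('E')(Mul(50, Pow(-48, -1)))), 1215) = Add(Add(3371, Add(Rational(22, 3), Mul(Rational(-1, 3), Mul(50, Pow(-48, -1))))), 1215) = Add(Add(3371, Add(Rational(22, 3), Mul(Rational(-1, 3), Mul(50, Rational(-1, 48))))), 1215) = Add(Add(3371, Add(Rational(22, 3), Mul(Rational(-1, 3), Rational(-25, 24)))), 1215) = Add(Add(3371, Add(Rational(22, 3), Rational(25, 72))), 1215) = Add(Add(3371, Rational(553, 72)), 1215) = Add(Rational(243265, 72), 1215) = Rational(330745, 72)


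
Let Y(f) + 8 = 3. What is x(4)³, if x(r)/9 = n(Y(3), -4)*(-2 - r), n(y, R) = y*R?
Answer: -1259712000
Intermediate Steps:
Y(f) = -5 (Y(f) = -8 + 3 = -5)
n(y, R) = R*y
x(r) = -360 - 180*r (x(r) = 9*((-4*(-5))*(-2 - r)) = 9*(20*(-2 - r)) = 9*(-40 - 20*r) = -360 - 180*r)
x(4)³ = (-360 - 180*4)³ = (-360 - 720)³ = (-1080)³ = -1259712000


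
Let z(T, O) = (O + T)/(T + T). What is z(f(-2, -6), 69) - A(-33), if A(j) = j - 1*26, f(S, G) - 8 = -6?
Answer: 307/4 ≈ 76.750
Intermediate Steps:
f(S, G) = 2 (f(S, G) = 8 - 6 = 2)
A(j) = -26 + j (A(j) = j - 26 = -26 + j)
z(T, O) = (O + T)/(2*T) (z(T, O) = (O + T)/((2*T)) = (O + T)*(1/(2*T)) = (O + T)/(2*T))
z(f(-2, -6), 69) - A(-33) = (½)*(69 + 2)/2 - (-26 - 33) = (½)*(½)*71 - 1*(-59) = 71/4 + 59 = 307/4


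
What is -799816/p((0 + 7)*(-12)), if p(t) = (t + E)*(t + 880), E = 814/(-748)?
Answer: 6798436/575707 ≈ 11.809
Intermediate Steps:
E = -37/34 (E = 814*(-1/748) = -37/34 ≈ -1.0882)
p(t) = (880 + t)*(-37/34 + t) (p(t) = (t - 37/34)*(t + 880) = (-37/34 + t)*(880 + t) = (880 + t)*(-37/34 + t))
-799816/p((0 + 7)*(-12)) = -799816/(-16280/17 + ((0 + 7)*(-12))² + 29883*((0 + 7)*(-12))/34) = -799816/(-16280/17 + (7*(-12))² + 29883*(7*(-12))/34) = -799816/(-16280/17 + (-84)² + (29883/34)*(-84)) = -799816/(-16280/17 + 7056 - 1255086/17) = -799816/(-1151414/17) = -799816*(-17/1151414) = 6798436/575707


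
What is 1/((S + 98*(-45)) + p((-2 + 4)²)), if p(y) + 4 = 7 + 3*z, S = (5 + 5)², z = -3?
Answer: -1/4316 ≈ -0.00023170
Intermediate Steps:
S = 100 (S = 10² = 100)
p(y) = -6 (p(y) = -4 + (7 + 3*(-3)) = -4 + (7 - 9) = -4 - 2 = -6)
1/((S + 98*(-45)) + p((-2 + 4)²)) = 1/((100 + 98*(-45)) - 6) = 1/((100 - 4410) - 6) = 1/(-4310 - 6) = 1/(-4316) = -1/4316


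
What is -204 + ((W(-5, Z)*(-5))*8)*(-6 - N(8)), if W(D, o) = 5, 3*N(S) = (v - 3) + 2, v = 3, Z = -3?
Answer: 3388/3 ≈ 1129.3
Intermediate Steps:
N(S) = ⅔ (N(S) = ((3 - 3) + 2)/3 = (0 + 2)/3 = (⅓)*2 = ⅔)
-204 + ((W(-5, Z)*(-5))*8)*(-6 - N(8)) = -204 + ((5*(-5))*8)*(-6 - 1*⅔) = -204 + (-25*8)*(-6 - ⅔) = -204 - 200*(-20/3) = -204 + 4000/3 = 3388/3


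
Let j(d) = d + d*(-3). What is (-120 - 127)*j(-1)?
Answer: -494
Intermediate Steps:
j(d) = -2*d (j(d) = d - 3*d = -2*d)
(-120 - 127)*j(-1) = (-120 - 127)*(-2*(-1)) = -247*2 = -494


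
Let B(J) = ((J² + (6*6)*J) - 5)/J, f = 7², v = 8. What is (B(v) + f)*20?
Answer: 3695/2 ≈ 1847.5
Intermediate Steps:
f = 49
B(J) = (-5 + J² + 36*J)/J (B(J) = ((J² + 36*J) - 5)/J = (-5 + J² + 36*J)/J)
(B(v) + f)*20 = ((36 + 8 - 5/8) + 49)*20 = (347/8 + 49)*20 = (739/8)*20 = 3695/2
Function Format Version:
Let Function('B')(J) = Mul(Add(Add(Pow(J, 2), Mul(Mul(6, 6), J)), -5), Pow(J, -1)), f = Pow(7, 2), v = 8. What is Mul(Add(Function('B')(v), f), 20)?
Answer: Rational(3695, 2) ≈ 1847.5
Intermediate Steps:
f = 49
Function('B')(J) = Mul(Pow(J, -1), Add(-5, Pow(J, 2), Mul(36, J))) (Function('B')(J) = Mul(Add(Add(Pow(J, 2), Mul(36, J)), -5), Pow(J, -1)) = Mul(Add(-5, Pow(J, 2), Mul(36, J)), Pow(J, -1)) = Mul(Pow(J, -1), Add(-5, Pow(J, 2), Mul(36, J))))
Mul(Add(Function('B')(v), f), 20) = Mul(Add(Add(36, 8, Mul(-5, Pow(8, -1))), 49), 20) = Mul(Add(Add(36, 8, Mul(-5, Rational(1, 8))), 49), 20) = Mul(Add(Add(36, 8, Rational(-5, 8)), 49), 20) = Mul(Add(Rational(347, 8), 49), 20) = Mul(Rational(739, 8), 20) = Rational(3695, 2)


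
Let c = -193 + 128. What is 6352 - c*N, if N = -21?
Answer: 4987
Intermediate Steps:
c = -65
6352 - c*N = 6352 - (-65)*(-21) = 6352 - 1*1365 = 6352 - 1365 = 4987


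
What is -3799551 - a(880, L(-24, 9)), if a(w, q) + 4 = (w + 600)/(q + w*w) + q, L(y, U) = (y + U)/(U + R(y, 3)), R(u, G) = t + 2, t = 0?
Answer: -71205183658170/18740447 ≈ -3.7995e+6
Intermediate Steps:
R(u, G) = 2 (R(u, G) = 0 + 2 = 2)
L(y, U) = (U + y)/(2 + U) (L(y, U) = (y + U)/(U + 2) = (U + y)/(2 + U))
a(w, q) = -4 + q + (600 + w)/(q + w²) (a(w, q) = -4 + ((w + 600)/(q + w*w) + q) = -4 + ((600 + w)/(q + w²) + q) = -4 + (q + (600 + w)/(q + w²)) = -4 + q + (600 + w)/(q + w²))
-3799551 - a(880, L(-24, 9)) = -3799551 - (600 + 880 + ((9 - 24)/(2 + 9))² - 4*(9 - 24)/(2 + 9) - 4*880² + ((9 - 24)/(2 + 9))*880²)/((9 - 24)/(2 + 9) + 880²) = -3799551 - (600 + 880 + (-15/11)² - 4*(-15)/11 - 4*774400 + (-15/11)*774400)/(-15/11 + 774400) = -3799551 - (600 + 880 + ((1/11)*(-15))² - 4*(-15)/11 - 3097600 + ((1/11)*(-15))*774400)/((1/11)*(-15) + 774400) = -3799551 - (600 + 880 + (-15/11)² - 4*(-15/11) - 3097600 - 15/11*774400)/(-15/11 + 774400) = -3799551 - (600 + 880 + 225/121 + 60/11 - 3097600 - 1056000)/8518385/11 = -3799551 - 11*(-502405635)/(8518385*121) = -3799551 - 1*(-100481127/18740447) = -3799551 + 100481127/18740447 = -71205183658170/18740447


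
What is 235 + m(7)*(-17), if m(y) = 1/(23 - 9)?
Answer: 3273/14 ≈ 233.79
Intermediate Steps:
m(y) = 1/14
235 + m(7)*(-17) = 235 + (1/14)*(-17) = 235 - 17/14 = 3273/14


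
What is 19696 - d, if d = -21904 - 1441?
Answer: 43041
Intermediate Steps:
d = -23345
19696 - d = 19696 - 1*(-23345) = 19696 + 23345 = 43041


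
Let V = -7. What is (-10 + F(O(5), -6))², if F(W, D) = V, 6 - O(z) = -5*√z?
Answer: 289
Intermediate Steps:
O(z) = 6 + 5*√z (O(z) = 6 - (-5)*√z = 6 + 5*√z)
F(W, D) = -7
(-10 + F(O(5), -6))² = (-10 - 7)² = (-17)² = 289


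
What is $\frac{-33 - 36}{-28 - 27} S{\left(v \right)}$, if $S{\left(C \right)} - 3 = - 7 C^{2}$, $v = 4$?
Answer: $- \frac{7521}{55} \approx -136.75$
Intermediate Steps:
$S{\left(C \right)} = 3 - 7 C^{2}$
$\frac{-33 - 36}{-28 - 27} S{\left(v \right)} = \frac{-33 - 36}{-28 - 27} \left(3 - 7 \cdot 4^{2}\right) = - \frac{69}{-55} \left(3 - 112\right) = \left(-69\right) \left(- \frac{1}{55}\right) \left(3 - 112\right) = \frac{69}{55} \left(-109\right) = - \frac{7521}{55}$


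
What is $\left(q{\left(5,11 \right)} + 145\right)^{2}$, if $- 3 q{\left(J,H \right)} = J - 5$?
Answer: $21025$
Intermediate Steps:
$q{\left(J,H \right)} = \frac{5}{3} - \frac{J}{3}$ ($q{\left(J,H \right)} = - \frac{J - 5}{3} = - \frac{-5 + J}{3} = \frac{5}{3} - \frac{J}{3}$)
$\left(q{\left(5,11 \right)} + 145\right)^{2} = \left(\left(\frac{5}{3} - \frac{5}{3}\right) + 145\right)^{2} = \left(0 + 145\right)^{2} = 145^{2} = 21025$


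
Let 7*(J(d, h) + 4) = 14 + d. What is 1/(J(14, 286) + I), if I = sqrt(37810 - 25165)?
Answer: sqrt(1405)/4215 ≈ 0.0088928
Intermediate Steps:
I = 3*sqrt(1405) (I = sqrt(12645) = 3*sqrt(1405) ≈ 112.45)
J(d, h) = -2 + d/7 (J(d, h) = -4 + (14 + d)/7 = -4 + (2 + d/7) = -2 + d/7)
1/(J(14, 286) + I) = 1/((-2 + (1/7)*14) + 3*sqrt(1405)) = 1/((-2 + 2) + 3*sqrt(1405)) = 1/(0 + 3*sqrt(1405)) = 1/(3*sqrt(1405)) = sqrt(1405)/4215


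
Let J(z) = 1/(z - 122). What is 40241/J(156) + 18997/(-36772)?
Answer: 50311210771/36772 ≈ 1.3682e+6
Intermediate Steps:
J(z) = 1/(-122 + z)
40241/J(156) + 18997/(-36772) = 40241/(1/(-122 + 156)) + 18997/(-36772) = 40241/(1/34) + 18997*(-1/36772) = 40241/(1/34) - 18997/36772 = 40241*34 - 18997/36772 = 1368194 - 18997/36772 = 50311210771/36772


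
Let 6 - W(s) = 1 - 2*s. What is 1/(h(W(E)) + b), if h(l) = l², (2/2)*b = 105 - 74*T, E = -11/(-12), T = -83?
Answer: 36/226573 ≈ 0.00015889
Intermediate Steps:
E = 11/12 (E = -11*(-1/12) = 11/12 ≈ 0.91667)
b = 6247 (b = 105 - 74*(-83) = 105 + 6142 = 6247)
W(s) = 5 + 2*s (W(s) = 6 - (1 - 2*s) = 6 + (-1 + 2*s) = 5 + 2*s)
1/(h(W(E)) + b) = 1/((5 + 2*(11/12))² + 6247) = 1/((5 + 11/6)² + 6247) = 1/((41/6)² + 6247) = 1/(1681/36 + 6247) = 1/(226573/36) = 36/226573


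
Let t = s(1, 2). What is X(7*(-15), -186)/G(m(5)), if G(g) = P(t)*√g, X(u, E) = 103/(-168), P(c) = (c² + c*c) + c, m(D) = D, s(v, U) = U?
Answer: -103*√5/8400 ≈ -0.027418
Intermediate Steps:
t = 2
P(c) = c + 2*c² (P(c) = (c² + c²) + c = 2*c² + c = c + 2*c²)
X(u, E) = -103/168 (X(u, E) = 103*(-1/168) = -103/168)
G(g) = 10*√g (G(g) = (2*(1 + 2*2))*√g = (2*(1 + 4))*√g = (2*5)*√g = 10*√g)
X(7*(-15), -186)/G(m(5)) = -103*√5/50/168 = -103*√5/8400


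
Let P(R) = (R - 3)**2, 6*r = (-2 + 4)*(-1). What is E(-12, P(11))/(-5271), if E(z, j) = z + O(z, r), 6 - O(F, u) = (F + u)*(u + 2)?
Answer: -131/47439 ≈ -0.0027614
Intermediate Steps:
r = -1/3 (r = ((-2 + 4)*(-1))/6 = (2*(-1))/6 = (1/6)*(-2) = -1/3 ≈ -0.33333)
O(F, u) = 6 - (2 + u)*(F + u) (O(F, u) = 6 - (F + u)*(u + 2) = 6 - (F + u)*(2 + u) = 6 - (2 + u)*(F + u))
P(R) = (-3 + R)**2
E(z, j) = 59/9 - 2*z/3 (E(z, j) = z + (6 - (-1/3)**2 - 2*z - 2*(-1/3) - 1*z*(-1/3)) = z + (6 - 1*1/9 - 2*z + 2/3 + z/3) = z + (6 - 1/9 - 2*z + 2/3 + z/3) = z + (59/9 - 5*z/3) = 59/9 - 2*z/3)
E(-12, P(11))/(-5271) = (59/9 - 2/3*(-12))/(-5271) = (59/9 + 8)*(-1/5271) = (131/9)*(-1/5271) = -131/47439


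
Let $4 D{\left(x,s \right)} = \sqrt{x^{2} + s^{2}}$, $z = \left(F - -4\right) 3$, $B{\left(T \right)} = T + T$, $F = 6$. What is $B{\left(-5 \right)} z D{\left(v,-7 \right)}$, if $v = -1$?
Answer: $- 375 \sqrt{2} \approx -530.33$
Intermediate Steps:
$B{\left(T \right)} = 2 T$
$z = 30$ ($z = \left(6 - -4\right) 3 = \left(6 + 4\right) 3 = 10 \cdot 3 = 30$)
$D{\left(x,s \right)} = \frac{\sqrt{s^{2} + x^{2}}}{4}$ ($D{\left(x,s \right)} = \frac{\sqrt{x^{2} + s^{2}}}{4} = \frac{\sqrt{s^{2} + x^{2}}}{4}$)
$B{\left(-5 \right)} z D{\left(v,-7 \right)} = 2 \left(-5\right) 30 \frac{\sqrt{\left(-7\right)^{2} + \left(-1\right)^{2}}}{4} = \left(-10\right) 30 \frac{\sqrt{49 + 1}}{4} = - 300 \frac{\sqrt{50}}{4} = - 300 \frac{5 \sqrt{2}}{4} = - 375 \sqrt{2}$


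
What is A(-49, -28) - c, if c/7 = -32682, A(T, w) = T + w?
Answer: 228697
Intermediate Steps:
c = -228774 (c = 7*(-32682) = -228774)
A(-49, -28) - c = (-49 - 28) - 1*(-228774) = -77 + 228774 = 228697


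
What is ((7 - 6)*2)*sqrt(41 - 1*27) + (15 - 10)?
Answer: 5 + 2*sqrt(14) ≈ 12.483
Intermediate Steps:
((7 - 6)*2)*sqrt(41 - 1*27) + (15 - 10) = (1*2)*sqrt(41 - 27) + 5 = 2*sqrt(14) + 5 = 5 + 2*sqrt(14)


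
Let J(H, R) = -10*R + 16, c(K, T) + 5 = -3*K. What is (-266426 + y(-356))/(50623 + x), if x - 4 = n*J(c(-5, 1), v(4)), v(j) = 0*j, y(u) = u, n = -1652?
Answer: -266782/24195 ≈ -11.026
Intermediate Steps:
v(j) = 0
c(K, T) = -5 - 3*K
J(H, R) = 16 - 10*R
x = -26428 (x = 4 - 1652*(16 - 10*0) = 4 - 1652*(16 + 0) = 4 - 1652*16 = 4 - 26432 = -26428)
(-266426 + y(-356))/(50623 + x) = (-266426 - 356)/(50623 - 26428) = -266782/24195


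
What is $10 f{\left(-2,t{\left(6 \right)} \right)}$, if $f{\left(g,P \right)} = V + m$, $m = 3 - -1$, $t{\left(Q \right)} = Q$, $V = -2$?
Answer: $20$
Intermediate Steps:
$m = 4$ ($m = 3 + 1 = 4$)
$f{\left(g,P \right)} = 2$ ($f{\left(g,P \right)} = -2 + 4 = 2$)
$10 f{\left(-2,t{\left(6 \right)} \right)} = 10 \cdot 2 = 20$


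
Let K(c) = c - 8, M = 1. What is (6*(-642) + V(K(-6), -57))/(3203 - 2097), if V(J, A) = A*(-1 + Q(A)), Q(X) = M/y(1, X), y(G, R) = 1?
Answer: -1926/553 ≈ -3.4828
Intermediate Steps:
Q(X) = 1 (Q(X) = 1/1 = 1*1 = 1)
K(c) = -8 + c
V(J, A) = 0 (V(J, A) = A*(-1 + 1) = A*0 = 0)
(6*(-642) + V(K(-6), -57))/(3203 - 2097) = (6*(-642) + 0)/(3203 - 2097) = (-3852 + 0)/1106 = -3852*1/1106 = -1926/553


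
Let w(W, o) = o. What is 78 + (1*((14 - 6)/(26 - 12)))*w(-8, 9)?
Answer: 582/7 ≈ 83.143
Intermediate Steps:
78 + (1*((14 - 6)/(26 - 12)))*w(-8, 9) = 78 + (1*((14 - 6)/(26 - 12)))*9 = 78 + (1*(8/14))*9 = 78 + (1*(8*(1/14)))*9 = 78 + (1*(4/7))*9 = 78 + (4/7)*9 = 78 + 36/7 = 582/7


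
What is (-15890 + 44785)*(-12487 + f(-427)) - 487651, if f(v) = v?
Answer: -373637681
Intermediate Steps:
(-15890 + 44785)*(-12487 + f(-427)) - 487651 = (-15890 + 44785)*(-12487 - 427) - 487651 = 28895*(-12914) - 487651 = -373150030 - 487651 = -373637681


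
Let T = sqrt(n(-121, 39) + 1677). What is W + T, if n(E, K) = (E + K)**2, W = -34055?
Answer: -34055 + sqrt(8401) ≈ -33963.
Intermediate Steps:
T = sqrt(8401) (T = sqrt((-121 + 39)**2 + 1677) = sqrt((-82)**2 + 1677) = sqrt(6724 + 1677) = sqrt(8401) ≈ 91.657)
W + T = -34055 + sqrt(8401)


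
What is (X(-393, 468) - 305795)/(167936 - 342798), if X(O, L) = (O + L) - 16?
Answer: 152868/87431 ≈ 1.7484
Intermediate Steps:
X(O, L) = -16 + L + O (X(O, L) = (L + O) - 16 = -16 + L + O)
(X(-393, 468) - 305795)/(167936 - 342798) = ((-16 + 468 - 393) - 305795)/(167936 - 342798) = (59 - 305795)/(-174862) = -305736*(-1/174862) = 152868/87431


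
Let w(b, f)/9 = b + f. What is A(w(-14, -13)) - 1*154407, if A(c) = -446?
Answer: -154853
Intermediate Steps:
w(b, f) = 9*b + 9*f (w(b, f) = 9*(b + f) = 9*b + 9*f)
A(w(-14, -13)) - 1*154407 = -446 - 1*154407 = -446 - 154407 = -154853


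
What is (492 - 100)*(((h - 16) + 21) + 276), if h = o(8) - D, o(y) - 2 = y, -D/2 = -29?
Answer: 91336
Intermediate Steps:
D = 58 (D = -2*(-29) = 58)
o(y) = 2 + y
h = -48 (h = (2 + 8) - 1*58 = 10 - 58 = -48)
(492 - 100)*(((h - 16) + 21) + 276) = (492 - 100)*(((-48 - 16) + 21) + 276) = 392*((-64 + 21) + 276) = 392*(-43 + 276) = 392*233 = 91336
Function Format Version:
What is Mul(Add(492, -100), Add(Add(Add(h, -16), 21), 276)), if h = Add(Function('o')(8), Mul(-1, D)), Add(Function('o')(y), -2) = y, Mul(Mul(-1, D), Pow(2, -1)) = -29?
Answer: 91336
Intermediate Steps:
D = 58 (D = Mul(-2, -29) = 58)
Function('o')(y) = Add(2, y)
h = -48 (h = Add(Add(2, 8), Mul(-1, 58)) = Add(10, -58) = -48)
Mul(Add(492, -100), Add(Add(Add(h, -16), 21), 276)) = Mul(Add(492, -100), Add(Add(Add(-48, -16), 21), 276)) = Mul(392, Add(Add(-64, 21), 276)) = Mul(392, Add(-43, 276)) = Mul(392, 233) = 91336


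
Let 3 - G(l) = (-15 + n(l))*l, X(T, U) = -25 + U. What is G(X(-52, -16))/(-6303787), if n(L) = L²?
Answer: -68309/6303787 ≈ -0.010836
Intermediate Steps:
G(l) = 3 - l*(-15 + l²) (G(l) = 3 - (-15 + l²)*l = 3 - l*(-15 + l²))
G(X(-52, -16))/(-6303787) = (3 - (-25 - 16)³ + 15*(-25 - 16))/(-6303787) = (3 - 1*(-41)³ + 15*(-41))*(-1/6303787) = (3 - 1*(-68921) - 615)*(-1/6303787) = (3 + 68921 - 615)*(-1/6303787) = 68309*(-1/6303787) = -68309/6303787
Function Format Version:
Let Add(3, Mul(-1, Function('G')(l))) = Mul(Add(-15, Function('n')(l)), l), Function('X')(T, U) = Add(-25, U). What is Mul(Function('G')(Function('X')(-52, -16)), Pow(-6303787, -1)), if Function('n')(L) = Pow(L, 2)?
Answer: Rational(-68309, 6303787) ≈ -0.010836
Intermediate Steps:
Function('G')(l) = Add(3, Mul(-1, l, Add(-15, Pow(l, 2)))) (Function('G')(l) = Add(3, Mul(-1, Mul(Add(-15, Pow(l, 2)), l))) = Add(3, Mul(-1, Mul(l, Add(-15, Pow(l, 2))))) = Add(3, Mul(-1, l, Add(-15, Pow(l, 2)))))
Mul(Function('G')(Function('X')(-52, -16)), Pow(-6303787, -1)) = Mul(Add(3, Mul(-1, Pow(Add(-25, -16), 3)), Mul(15, Add(-25, -16))), Pow(-6303787, -1)) = Mul(Add(3, Mul(-1, Pow(-41, 3)), Mul(15, -41)), Rational(-1, 6303787)) = Mul(Add(3, Mul(-1, -68921), -615), Rational(-1, 6303787)) = Mul(Add(3, 68921, -615), Rational(-1, 6303787)) = Mul(68309, Rational(-1, 6303787)) = Rational(-68309, 6303787)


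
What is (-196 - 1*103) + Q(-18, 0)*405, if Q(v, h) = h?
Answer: -299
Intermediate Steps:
(-196 - 1*103) + Q(-18, 0)*405 = (-196 - 1*103) + 0*405 = (-196 - 103) + 0 = -299 + 0 = -299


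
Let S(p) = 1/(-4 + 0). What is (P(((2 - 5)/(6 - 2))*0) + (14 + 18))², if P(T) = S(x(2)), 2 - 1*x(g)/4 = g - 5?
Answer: 16129/16 ≈ 1008.1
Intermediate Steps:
x(g) = 28 - 4*g (x(g) = 8 - 4*(g - 5) = 8 - 4*(-5 + g) = 8 + (20 - 4*g) = 28 - 4*g)
S(p) = -¼ (S(p) = 1/(-4) = -¼)
P(T) = -¼
(P(((2 - 5)/(6 - 2))*0) + (14 + 18))² = (-¼ + (14 + 18))² = (-¼ + 32)² = (127/4)² = 16129/16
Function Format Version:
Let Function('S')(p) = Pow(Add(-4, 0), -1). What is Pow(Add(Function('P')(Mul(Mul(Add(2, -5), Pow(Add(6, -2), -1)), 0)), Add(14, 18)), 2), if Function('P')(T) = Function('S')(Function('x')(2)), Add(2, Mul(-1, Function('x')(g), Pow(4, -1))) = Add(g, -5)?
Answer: Rational(16129, 16) ≈ 1008.1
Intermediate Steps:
Function('x')(g) = Add(28, Mul(-4, g)) (Function('x')(g) = Add(8, Mul(-4, Add(g, -5))) = Add(8, Mul(-4, Add(-5, g))) = Add(8, Add(20, Mul(-4, g))) = Add(28, Mul(-4, g)))
Function('S')(p) = Rational(-1, 4) (Function('S')(p) = Pow(-4, -1) = Rational(-1, 4))
Function('P')(T) = Rational(-1, 4)
Pow(Add(Function('P')(Mul(Mul(Add(2, -5), Pow(Add(6, -2), -1)), 0)), Add(14, 18)), 2) = Pow(Add(Rational(-1, 4), Add(14, 18)), 2) = Pow(Add(Rational(-1, 4), 32), 2) = Pow(Rational(127, 4), 2) = Rational(16129, 16)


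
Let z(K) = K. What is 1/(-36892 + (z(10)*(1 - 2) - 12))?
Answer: -1/36914 ≈ -2.7090e-5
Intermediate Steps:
1/(-36892 + (z(10)*(1 - 2) - 12)) = 1/(-36892 + (10*(1 - 2) - 12)) = 1/(-36892 + (10*(-1) - 12)) = 1/(-36892 + (-10 - 12)) = 1/(-36892 - 22) = 1/(-36914) = -1/36914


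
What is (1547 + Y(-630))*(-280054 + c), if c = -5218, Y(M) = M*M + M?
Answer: -113486051224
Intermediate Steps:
Y(M) = M + M² (Y(M) = M² + M = M + M²)
(1547 + Y(-630))*(-280054 + c) = (1547 - 630*(1 - 630))*(-280054 - 5218) = (1547 - 630*(-629))*(-285272) = (1547 + 396270)*(-285272) = 397817*(-285272) = -113486051224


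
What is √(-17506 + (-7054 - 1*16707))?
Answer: I*√41267 ≈ 203.14*I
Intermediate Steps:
√(-17506 + (-7054 - 1*16707)) = √(-17506 + (-7054 - 16707)) = √(-17506 - 23761) = √(-41267) = I*√41267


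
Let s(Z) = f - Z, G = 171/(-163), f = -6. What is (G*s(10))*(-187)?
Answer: -511632/163 ≈ -3138.8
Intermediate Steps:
G = -171/163 (G = 171*(-1/163) = -171/163 ≈ -1.0491)
s(Z) = -6 - Z
(G*s(10))*(-187) = -171*(-6 - 1*10)/163*(-187) = -171*(-6 - 10)/163*(-187) = -171/163*(-16)*(-187) = (2736/163)*(-187) = -511632/163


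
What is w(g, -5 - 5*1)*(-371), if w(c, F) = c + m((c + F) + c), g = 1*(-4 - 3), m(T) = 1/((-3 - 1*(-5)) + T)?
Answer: 57505/22 ≈ 2613.9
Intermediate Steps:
m(T) = 1/(2 + T) (m(T) = 1/((-3 + 5) + T) = 1/(2 + T))
g = -7 (g = 1*(-7) = -7)
w(c, F) = c + 1/(2 + F + 2*c) (w(c, F) = c + 1/(2 + ((c + F) + c)) = c + 1/(2 + ((F + c) + c)) = c + 1/(2 + (F + 2*c)) = c + 1/(2 + F + 2*c))
w(g, -5 - 5*1)*(-371) = (-7 + 1/(2 + (-5 - 5*1) + 2*(-7)))*(-371) = (-7 + 1/(2 + (-5 - 5) - 14))*(-371) = (-7 + 1/(2 - 10 - 14))*(-371) = (-7 + 1/(-22))*(-371) = (-7 - 1/22)*(-371) = -155/22*(-371) = 57505/22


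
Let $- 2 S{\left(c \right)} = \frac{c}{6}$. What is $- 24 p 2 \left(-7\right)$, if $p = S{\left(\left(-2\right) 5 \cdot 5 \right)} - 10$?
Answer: $-1960$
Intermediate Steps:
$S{\left(c \right)} = - \frac{c}{12}$ ($S{\left(c \right)} = - \frac{c \frac{1}{6}}{2} = - \frac{\frac{1}{6} c}{2} = - \frac{c}{12}$)
$p = - \frac{35}{6}$ ($p = - \frac{\left(-2\right) 5 \cdot 5}{12} - 10 = - \frac{\left(-10\right) 5}{12} - 10 = \left(- \frac{1}{12}\right) \left(-50\right) - 10 = \frac{25}{6} - 10 = - \frac{35}{6} \approx -5.8333$)
$- 24 p 2 \left(-7\right) = \left(-24\right) \left(- \frac{35}{6}\right) 2 \left(-7\right) = 140 \left(-14\right) = -1960$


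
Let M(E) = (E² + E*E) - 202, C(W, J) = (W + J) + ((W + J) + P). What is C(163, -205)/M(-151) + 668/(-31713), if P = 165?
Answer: -27758447/1439770200 ≈ -0.019280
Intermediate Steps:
C(W, J) = 165 + 2*J + 2*W (C(W, J) = (W + J) + ((W + J) + 165) = (J + W) + ((J + W) + 165) = (J + W) + (165 + J + W) = 165 + 2*J + 2*W)
M(E) = -202 + 2*E² (M(E) = (E² + E²) - 202 = 2*E² - 202 = -202 + 2*E²)
C(163, -205)/M(-151) + 668/(-31713) = (165 + 2*(-205) + 2*163)/(-202 + 2*(-151)²) + 668/(-31713) = (165 - 410 + 326)/(-202 + 2*22801) + 668*(-1/31713) = 81/(-202 + 45602) - 668/31713 = 81/45400 - 668/31713 = -27758447/1439770200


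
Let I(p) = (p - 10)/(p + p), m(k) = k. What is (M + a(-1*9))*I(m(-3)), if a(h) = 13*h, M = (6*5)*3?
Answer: -117/2 ≈ -58.500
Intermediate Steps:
I(p) = (-10 + p)/(2*p) (I(p) = (-10 + p)/((2*p)) = (-10 + p)*(1/(2*p)) = (-10 + p)/(2*p))
M = 90 (M = 30*3 = 90)
(M + a(-1*9))*I(m(-3)) = (90 + 13*(-1*9))*((½)*(-10 - 3)/(-3)) = (90 + 13*(-9))*((½)*(-⅓)*(-13)) = (90 - 117)*(13/6) = -27*13/6 = -117/2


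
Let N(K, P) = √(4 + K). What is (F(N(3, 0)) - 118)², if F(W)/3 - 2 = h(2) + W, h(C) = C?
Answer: 11299 - 636*√7 ≈ 9616.3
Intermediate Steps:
F(W) = 12 + 3*W (F(W) = 6 + 3*(2 + W) = 6 + (6 + 3*W) = 12 + 3*W)
(F(N(3, 0)) - 118)² = ((12 + 3*√(4 + 3)) - 118)² = ((12 + 3*√7) - 118)² = (-106 + 3*√7)²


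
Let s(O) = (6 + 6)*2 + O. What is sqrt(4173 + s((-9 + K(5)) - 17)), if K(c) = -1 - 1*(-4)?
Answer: sqrt(4174) ≈ 64.606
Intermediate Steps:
K(c) = 3 (K(c) = -1 + 4 = 3)
s(O) = 24 + O (s(O) = 12*2 + O = 24 + O)
sqrt(4173 + s((-9 + K(5)) - 17)) = sqrt(4173 + (24 + ((-9 + 3) - 17))) = sqrt(4173 + (24 + (-6 - 17))) = sqrt(4173 + (24 - 23)) = sqrt(4173 + 1) = sqrt(4174)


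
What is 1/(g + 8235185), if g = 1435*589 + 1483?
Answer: 1/9081883 ≈ 1.1011e-7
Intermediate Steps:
g = 846698 (g = 845215 + 1483 = 846698)
1/(g + 8235185) = 1/(846698 + 8235185) = 1/9081883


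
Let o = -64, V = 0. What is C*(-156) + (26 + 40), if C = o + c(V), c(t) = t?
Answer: 10050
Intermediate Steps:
C = -64 (C = -64 + 0 = -64)
C*(-156) + (26 + 40) = -64*(-156) + (26 + 40) = 9984 + 66 = 10050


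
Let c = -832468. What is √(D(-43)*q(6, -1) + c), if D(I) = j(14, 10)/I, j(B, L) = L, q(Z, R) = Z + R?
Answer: I*√1539235482/43 ≈ 912.4*I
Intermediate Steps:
q(Z, R) = R + Z
D(I) = 10/I
√(D(-43)*q(6, -1) + c) = √((10/(-43))*(-1 + 6) - 832468) = √((10*(-1/43))*5 - 832468) = √(-10/43*5 - 832468) = √(-50/43 - 832468) = √(-35796174/43) = I*√1539235482/43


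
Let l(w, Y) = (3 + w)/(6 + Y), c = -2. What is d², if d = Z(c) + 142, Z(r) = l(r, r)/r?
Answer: 1288225/64 ≈ 20129.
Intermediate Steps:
l(w, Y) = (3 + w)/(6 + Y)
Z(r) = (3 + r)/(r*(6 + r)) (Z(r) = ((3 + r)/(6 + r))/r = (3 + r)/(r*(6 + r)))
d = 1135/8 (d = (3 - 2)/((-2)*(6 - 2)) + 142 = -½*1/4 + 142 = -½*¼*1 + 142 = -⅛ + 142 = 1135/8 ≈ 141.88)
d² = (1135/8)² = 1288225/64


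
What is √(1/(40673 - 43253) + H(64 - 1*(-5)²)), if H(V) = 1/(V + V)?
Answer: √388505/5590 ≈ 0.11150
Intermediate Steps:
H(V) = 1/(2*V)
√(1/(40673 - 43253) + H(64 - 1*(-5)²)) = √(1/(40673 - 43253) + 1/(2*(64 - 1*(-5)²))) = √(1/(-2580) + 1/(2*(64 - 1*25))) = √(-1/2580 + 1/(2*(64 - 25))) = √(-1/2580 + (½)/39) = √(-1/2580 + (½)*(1/39)) = √(-1/2580 + 1/78) = √(139/11180) = √388505/5590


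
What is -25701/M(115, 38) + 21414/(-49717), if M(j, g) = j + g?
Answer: -5144791/30549 ≈ -168.41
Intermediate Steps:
M(j, g) = g + j
-25701/M(115, 38) + 21414/(-49717) = -25701/(38 + 115) + 21414/(-49717) = -25701/153 + 21414*(-1/49717) = -25701*1/153 - 258/599 = -8567/51 - 258/599 = -5144791/30549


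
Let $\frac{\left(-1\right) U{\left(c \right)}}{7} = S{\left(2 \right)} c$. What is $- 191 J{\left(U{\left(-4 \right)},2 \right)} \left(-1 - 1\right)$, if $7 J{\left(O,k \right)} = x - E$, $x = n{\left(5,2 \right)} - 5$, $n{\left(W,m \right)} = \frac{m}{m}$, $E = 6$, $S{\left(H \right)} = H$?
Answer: $- \frac{3820}{7} \approx -545.71$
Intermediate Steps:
$U{\left(c \right)} = - 14 c$ ($U{\left(c \right)} = - 7 \cdot 2 c = - 14 c$)
$n{\left(W,m \right)} = 1$
$x = -4$ ($x = 1 - 5 = -4$)
$J{\left(O,k \right)} = - \frac{10}{7}$ ($J{\left(O,k \right)} = \frac{-4 - 6}{7} = \frac{1}{7} \left(-10\right) = - \frac{10}{7}$)
$- 191 J{\left(U{\left(-4 \right)},2 \right)} \left(-1 - 1\right) = - 191 \left(- \frac{10 \left(-1 - 1\right)}{7}\right) = - 191 \left(\left(- \frac{10}{7}\right) \left(-2\right)\right) = \left(-191\right) \frac{20}{7} = - \frac{3820}{7}$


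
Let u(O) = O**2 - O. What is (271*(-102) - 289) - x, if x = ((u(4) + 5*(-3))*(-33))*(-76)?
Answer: -20407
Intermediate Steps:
x = -7524 (x = ((4*(-1 + 4) + 5*(-3))*(-33))*(-76) = ((4*3 - 15)*(-33))*(-76) = ((12 - 15)*(-33))*(-76) = -3*(-33)*(-76) = 99*(-76) = -7524)
(271*(-102) - 289) - x = (271*(-102) - 289) - 1*(-7524) = (-27642 - 289) + 7524 = -27931 + 7524 = -20407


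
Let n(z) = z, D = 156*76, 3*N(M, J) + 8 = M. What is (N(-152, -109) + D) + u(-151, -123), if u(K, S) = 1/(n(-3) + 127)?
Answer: 4390595/372 ≈ 11803.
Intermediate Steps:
N(M, J) = -8/3 + M/3
D = 11856
u(K, S) = 1/124 (u(K, S) = 1/(-3 + 127) = 1/124)
(N(-152, -109) + D) + u(-151, -123) = ((-8/3 + (1/3)*(-152)) + 11856) + 1/124 = ((-8/3 - 152/3) + 11856) + 1/124 = (-160/3 + 11856) + 1/124 = 35408/3 + 1/124 = 4390595/372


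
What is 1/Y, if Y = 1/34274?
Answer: 34274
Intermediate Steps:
Y = 1/34274 ≈ 2.9177e-5
1/Y = 1/(1/34274) = 34274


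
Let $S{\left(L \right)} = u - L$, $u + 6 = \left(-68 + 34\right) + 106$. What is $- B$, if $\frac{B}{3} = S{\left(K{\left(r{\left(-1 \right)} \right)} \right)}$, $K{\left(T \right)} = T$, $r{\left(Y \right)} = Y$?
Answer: $-201$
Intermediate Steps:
$u = 66$ ($u = -6 + \left(\left(-68 + 34\right) + 106\right) = -6 + \left(-34 + 106\right) = -6 + 72 = 66$)
$S{\left(L \right)} = 66 - L$
$B = 201$ ($B = 3 \left(66 - -1\right) = 3 \left(66 + 1\right) = 3 \cdot 67 = 201$)
$- B = \left(-1\right) 201 = -201$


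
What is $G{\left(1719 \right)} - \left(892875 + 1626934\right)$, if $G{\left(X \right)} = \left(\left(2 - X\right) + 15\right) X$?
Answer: $-5445547$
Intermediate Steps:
$G{\left(X \right)} = X \left(17 - X\right)$ ($G{\left(X \right)} = \left(17 - X\right) X = X \left(17 - X\right)$)
$G{\left(1719 \right)} - \left(892875 + 1626934\right) = 1719 \left(17 - 1719\right) - \left(892875 + 1626934\right) = 1719 \left(17 - 1719\right) - 2519809 = 1719 \left(-1702\right) - 2519809 = -2925738 - 2519809 = -5445547$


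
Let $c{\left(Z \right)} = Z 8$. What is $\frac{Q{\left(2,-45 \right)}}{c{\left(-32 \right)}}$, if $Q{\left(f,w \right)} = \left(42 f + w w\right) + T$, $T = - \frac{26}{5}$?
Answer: $- \frac{10519}{1280} \approx -8.218$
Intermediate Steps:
$T = - \frac{26}{5}$ ($T = \left(-26\right) \frac{1}{5} = - \frac{26}{5} \approx -5.2$)
$c{\left(Z \right)} = 8 Z$
$Q{\left(f,w \right)} = - \frac{26}{5} + w^{2} + 42 f$ ($Q{\left(f,w \right)} = \left(42 f + w w\right) - \frac{26}{5} = \left(42 f + w^{2}\right) - \frac{26}{5} = \left(w^{2} + 42 f\right) - \frac{26}{5} = - \frac{26}{5} + w^{2} + 42 f$)
$\frac{Q{\left(2,-45 \right)}}{c{\left(-32 \right)}} = \frac{- \frac{26}{5} + \left(-45\right)^{2} + 42 \cdot 2}{8 \left(-32\right)} = \frac{- \frac{26}{5} + 2025 + 84}{-256} = \frac{10519}{5} \left(- \frac{1}{256}\right) = - \frac{10519}{1280}$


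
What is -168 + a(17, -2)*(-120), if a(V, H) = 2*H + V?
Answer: -1728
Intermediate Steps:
a(V, H) = V + 2*H
-168 + a(17, -2)*(-120) = -168 + (17 + 2*(-2))*(-120) = -168 + (17 - 4)*(-120) = -168 + 13*(-120) = -168 - 1560 = -1728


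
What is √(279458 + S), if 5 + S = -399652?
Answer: I*√120199 ≈ 346.7*I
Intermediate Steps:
S = -399657 (S = -5 - 399652 = -399657)
√(279458 + S) = √(279458 - 399657) = √(-120199) = I*√120199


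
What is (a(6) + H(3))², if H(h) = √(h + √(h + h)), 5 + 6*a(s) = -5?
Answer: (5 - 3*√(3 + √6))²/9 ≈ 0.44589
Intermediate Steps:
a(s) = -5/3 (a(s) = -⅚ + (⅙)*(-5) = -⅚ - ⅚ = -5/3)
H(h) = √(h + √2*√h) (H(h) = √(h + √(2*h)) = √(h + √2*√h))
(a(6) + H(3))² = (-5/3 + √(3 + √2*√3))² = (-5/3 + √(3 + √6))²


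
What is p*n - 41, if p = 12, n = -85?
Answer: -1061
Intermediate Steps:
p*n - 41 = 12*(-85) - 41 = -1020 - 41 = -1061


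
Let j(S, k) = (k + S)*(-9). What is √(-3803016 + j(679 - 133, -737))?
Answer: I*√3801297 ≈ 1949.7*I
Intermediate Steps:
j(S, k) = -9*S - 9*k (j(S, k) = (S + k)*(-9) = -9*S - 9*k)
√(-3803016 + j(679 - 133, -737)) = √(-3803016 + (-9*(679 - 133) - 9*(-737))) = √(-3803016 + (-9*546 + 6633)) = √(-3803016 + (-4914 + 6633)) = √(-3803016 + 1719) = √(-3801297) = I*√3801297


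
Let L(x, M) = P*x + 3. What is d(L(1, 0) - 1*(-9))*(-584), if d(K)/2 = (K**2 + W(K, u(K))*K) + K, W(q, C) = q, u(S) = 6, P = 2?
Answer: -474208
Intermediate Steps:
L(x, M) = 3 + 2*x (L(x, M) = 2*x + 3 = 3 + 2*x)
d(K) = 2*K + 4*K**2 (d(K) = 2*((K**2 + K*K) + K) = 2*((K**2 + K**2) + K) = 2*(2*K**2 + K) = 2*(K + 2*K**2) = 2*K + 4*K**2)
d(L(1, 0) - 1*(-9))*(-584) = (2*((3 + 2*1) - 1*(-9))*(1 + 2*((3 + 2*1) - 1*(-9))))*(-584) = (2*((3 + 2) + 9)*(1 + 2*((3 + 2) + 9)))*(-584) = (2*(5 + 9)*(1 + 2*(5 + 9)))*(-584) = (2*14*(1 + 2*14))*(-584) = (2*14*(1 + 28))*(-584) = (2*14*29)*(-584) = 812*(-584) = -474208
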